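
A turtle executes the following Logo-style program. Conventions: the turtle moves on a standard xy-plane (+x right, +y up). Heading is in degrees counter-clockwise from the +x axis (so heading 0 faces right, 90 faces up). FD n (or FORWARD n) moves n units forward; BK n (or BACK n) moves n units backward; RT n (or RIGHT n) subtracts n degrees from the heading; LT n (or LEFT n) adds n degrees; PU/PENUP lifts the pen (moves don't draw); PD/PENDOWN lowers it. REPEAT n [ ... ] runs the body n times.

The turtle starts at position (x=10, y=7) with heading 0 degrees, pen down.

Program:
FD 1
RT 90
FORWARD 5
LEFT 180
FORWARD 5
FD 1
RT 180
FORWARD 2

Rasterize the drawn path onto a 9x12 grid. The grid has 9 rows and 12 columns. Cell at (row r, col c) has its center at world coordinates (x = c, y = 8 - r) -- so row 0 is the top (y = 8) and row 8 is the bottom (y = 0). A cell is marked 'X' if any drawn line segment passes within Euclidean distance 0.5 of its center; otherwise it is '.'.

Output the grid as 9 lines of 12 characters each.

Answer: ...........X
..........XX
...........X
...........X
...........X
...........X
...........X
............
............

Derivation:
Segment 0: (10,7) -> (11,7)
Segment 1: (11,7) -> (11,2)
Segment 2: (11,2) -> (11,7)
Segment 3: (11,7) -> (11,8)
Segment 4: (11,8) -> (11,6)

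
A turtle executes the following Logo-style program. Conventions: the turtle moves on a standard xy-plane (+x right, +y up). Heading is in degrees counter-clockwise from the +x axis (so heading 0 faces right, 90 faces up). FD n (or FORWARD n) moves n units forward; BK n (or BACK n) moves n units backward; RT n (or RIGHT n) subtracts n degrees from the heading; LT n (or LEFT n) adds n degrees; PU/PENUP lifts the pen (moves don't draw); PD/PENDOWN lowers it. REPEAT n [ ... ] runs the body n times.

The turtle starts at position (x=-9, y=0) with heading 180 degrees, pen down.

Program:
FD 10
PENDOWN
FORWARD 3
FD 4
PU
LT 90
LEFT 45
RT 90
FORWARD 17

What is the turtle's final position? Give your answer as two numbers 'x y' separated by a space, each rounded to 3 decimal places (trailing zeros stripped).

Answer: -38.021 -12.021

Derivation:
Executing turtle program step by step:
Start: pos=(-9,0), heading=180, pen down
FD 10: (-9,0) -> (-19,0) [heading=180, draw]
PD: pen down
FD 3: (-19,0) -> (-22,0) [heading=180, draw]
FD 4: (-22,0) -> (-26,0) [heading=180, draw]
PU: pen up
LT 90: heading 180 -> 270
LT 45: heading 270 -> 315
RT 90: heading 315 -> 225
FD 17: (-26,0) -> (-38.021,-12.021) [heading=225, move]
Final: pos=(-38.021,-12.021), heading=225, 3 segment(s) drawn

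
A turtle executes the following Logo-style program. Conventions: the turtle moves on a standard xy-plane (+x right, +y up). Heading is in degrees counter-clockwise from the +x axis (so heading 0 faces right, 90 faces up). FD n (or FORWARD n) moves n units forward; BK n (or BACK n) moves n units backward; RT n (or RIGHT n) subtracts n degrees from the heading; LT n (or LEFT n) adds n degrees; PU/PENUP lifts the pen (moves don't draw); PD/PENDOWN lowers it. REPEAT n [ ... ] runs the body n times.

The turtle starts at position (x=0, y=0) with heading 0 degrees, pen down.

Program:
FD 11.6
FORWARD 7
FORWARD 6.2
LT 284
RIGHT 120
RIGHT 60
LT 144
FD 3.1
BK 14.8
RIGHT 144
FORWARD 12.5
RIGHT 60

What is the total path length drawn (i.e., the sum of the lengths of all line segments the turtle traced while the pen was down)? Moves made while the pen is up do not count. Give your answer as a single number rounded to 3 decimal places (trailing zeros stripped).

Executing turtle program step by step:
Start: pos=(0,0), heading=0, pen down
FD 11.6: (0,0) -> (11.6,0) [heading=0, draw]
FD 7: (11.6,0) -> (18.6,0) [heading=0, draw]
FD 6.2: (18.6,0) -> (24.8,0) [heading=0, draw]
LT 284: heading 0 -> 284
RT 120: heading 284 -> 164
RT 60: heading 164 -> 104
LT 144: heading 104 -> 248
FD 3.1: (24.8,0) -> (23.639,-2.874) [heading=248, draw]
BK 14.8: (23.639,-2.874) -> (29.183,10.848) [heading=248, draw]
RT 144: heading 248 -> 104
FD 12.5: (29.183,10.848) -> (26.159,22.977) [heading=104, draw]
RT 60: heading 104 -> 44
Final: pos=(26.159,22.977), heading=44, 6 segment(s) drawn

Segment lengths:
  seg 1: (0,0) -> (11.6,0), length = 11.6
  seg 2: (11.6,0) -> (18.6,0), length = 7
  seg 3: (18.6,0) -> (24.8,0), length = 6.2
  seg 4: (24.8,0) -> (23.639,-2.874), length = 3.1
  seg 5: (23.639,-2.874) -> (29.183,10.848), length = 14.8
  seg 6: (29.183,10.848) -> (26.159,22.977), length = 12.5
Total = 55.2

Answer: 55.2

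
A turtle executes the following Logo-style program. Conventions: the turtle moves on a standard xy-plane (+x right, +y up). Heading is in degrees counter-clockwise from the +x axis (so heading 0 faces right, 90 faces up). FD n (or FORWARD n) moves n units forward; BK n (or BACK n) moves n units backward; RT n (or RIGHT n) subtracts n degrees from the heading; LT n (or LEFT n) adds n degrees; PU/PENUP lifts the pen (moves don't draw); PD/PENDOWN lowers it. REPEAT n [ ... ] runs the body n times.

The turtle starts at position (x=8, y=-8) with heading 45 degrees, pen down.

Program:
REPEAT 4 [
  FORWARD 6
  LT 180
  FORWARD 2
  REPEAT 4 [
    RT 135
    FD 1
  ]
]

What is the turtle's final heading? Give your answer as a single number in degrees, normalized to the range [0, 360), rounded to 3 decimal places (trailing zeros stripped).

Answer: 45

Derivation:
Executing turtle program step by step:
Start: pos=(8,-8), heading=45, pen down
REPEAT 4 [
  -- iteration 1/4 --
  FD 6: (8,-8) -> (12.243,-3.757) [heading=45, draw]
  LT 180: heading 45 -> 225
  FD 2: (12.243,-3.757) -> (10.828,-5.172) [heading=225, draw]
  REPEAT 4 [
    -- iteration 1/4 --
    RT 135: heading 225 -> 90
    FD 1: (10.828,-5.172) -> (10.828,-4.172) [heading=90, draw]
    -- iteration 2/4 --
    RT 135: heading 90 -> 315
    FD 1: (10.828,-4.172) -> (11.536,-4.879) [heading=315, draw]
    -- iteration 3/4 --
    RT 135: heading 315 -> 180
    FD 1: (11.536,-4.879) -> (10.536,-4.879) [heading=180, draw]
    -- iteration 4/4 --
    RT 135: heading 180 -> 45
    FD 1: (10.536,-4.879) -> (11.243,-4.172) [heading=45, draw]
  ]
  -- iteration 2/4 --
  FD 6: (11.243,-4.172) -> (15.485,0.071) [heading=45, draw]
  LT 180: heading 45 -> 225
  FD 2: (15.485,0.071) -> (14.071,-1.343) [heading=225, draw]
  REPEAT 4 [
    -- iteration 1/4 --
    RT 135: heading 225 -> 90
    FD 1: (14.071,-1.343) -> (14.071,-0.343) [heading=90, draw]
    -- iteration 2/4 --
    RT 135: heading 90 -> 315
    FD 1: (14.071,-0.343) -> (14.778,-1.05) [heading=315, draw]
    -- iteration 3/4 --
    RT 135: heading 315 -> 180
    FD 1: (14.778,-1.05) -> (13.778,-1.05) [heading=180, draw]
    -- iteration 4/4 --
    RT 135: heading 180 -> 45
    FD 1: (13.778,-1.05) -> (14.485,-0.343) [heading=45, draw]
  ]
  -- iteration 3/4 --
  FD 6: (14.485,-0.343) -> (18.728,3.899) [heading=45, draw]
  LT 180: heading 45 -> 225
  FD 2: (18.728,3.899) -> (17.314,2.485) [heading=225, draw]
  REPEAT 4 [
    -- iteration 1/4 --
    RT 135: heading 225 -> 90
    FD 1: (17.314,2.485) -> (17.314,3.485) [heading=90, draw]
    -- iteration 2/4 --
    RT 135: heading 90 -> 315
    FD 1: (17.314,3.485) -> (18.021,2.778) [heading=315, draw]
    -- iteration 3/4 --
    RT 135: heading 315 -> 180
    FD 1: (18.021,2.778) -> (17.021,2.778) [heading=180, draw]
    -- iteration 4/4 --
    RT 135: heading 180 -> 45
    FD 1: (17.021,2.778) -> (17.728,3.485) [heading=45, draw]
  ]
  -- iteration 4/4 --
  FD 6: (17.728,3.485) -> (21.971,7.728) [heading=45, draw]
  LT 180: heading 45 -> 225
  FD 2: (21.971,7.728) -> (20.556,6.314) [heading=225, draw]
  REPEAT 4 [
    -- iteration 1/4 --
    RT 135: heading 225 -> 90
    FD 1: (20.556,6.314) -> (20.556,7.314) [heading=90, draw]
    -- iteration 2/4 --
    RT 135: heading 90 -> 315
    FD 1: (20.556,7.314) -> (21.263,6.607) [heading=315, draw]
    -- iteration 3/4 --
    RT 135: heading 315 -> 180
    FD 1: (21.263,6.607) -> (20.263,6.607) [heading=180, draw]
    -- iteration 4/4 --
    RT 135: heading 180 -> 45
    FD 1: (20.263,6.607) -> (20.971,7.314) [heading=45, draw]
  ]
]
Final: pos=(20.971,7.314), heading=45, 24 segment(s) drawn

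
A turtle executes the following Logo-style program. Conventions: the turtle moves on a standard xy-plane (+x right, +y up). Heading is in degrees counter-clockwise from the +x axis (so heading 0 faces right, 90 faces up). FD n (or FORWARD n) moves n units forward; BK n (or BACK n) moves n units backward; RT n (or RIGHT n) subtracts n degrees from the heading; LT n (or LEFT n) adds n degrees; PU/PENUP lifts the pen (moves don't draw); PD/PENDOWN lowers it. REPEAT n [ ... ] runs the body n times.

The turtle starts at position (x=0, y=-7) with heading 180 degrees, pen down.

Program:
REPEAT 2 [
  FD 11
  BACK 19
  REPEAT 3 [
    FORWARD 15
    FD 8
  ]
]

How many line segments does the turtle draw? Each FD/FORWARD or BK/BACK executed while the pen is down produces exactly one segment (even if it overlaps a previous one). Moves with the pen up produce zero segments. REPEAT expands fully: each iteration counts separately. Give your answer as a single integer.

Executing turtle program step by step:
Start: pos=(0,-7), heading=180, pen down
REPEAT 2 [
  -- iteration 1/2 --
  FD 11: (0,-7) -> (-11,-7) [heading=180, draw]
  BK 19: (-11,-7) -> (8,-7) [heading=180, draw]
  REPEAT 3 [
    -- iteration 1/3 --
    FD 15: (8,-7) -> (-7,-7) [heading=180, draw]
    FD 8: (-7,-7) -> (-15,-7) [heading=180, draw]
    -- iteration 2/3 --
    FD 15: (-15,-7) -> (-30,-7) [heading=180, draw]
    FD 8: (-30,-7) -> (-38,-7) [heading=180, draw]
    -- iteration 3/3 --
    FD 15: (-38,-7) -> (-53,-7) [heading=180, draw]
    FD 8: (-53,-7) -> (-61,-7) [heading=180, draw]
  ]
  -- iteration 2/2 --
  FD 11: (-61,-7) -> (-72,-7) [heading=180, draw]
  BK 19: (-72,-7) -> (-53,-7) [heading=180, draw]
  REPEAT 3 [
    -- iteration 1/3 --
    FD 15: (-53,-7) -> (-68,-7) [heading=180, draw]
    FD 8: (-68,-7) -> (-76,-7) [heading=180, draw]
    -- iteration 2/3 --
    FD 15: (-76,-7) -> (-91,-7) [heading=180, draw]
    FD 8: (-91,-7) -> (-99,-7) [heading=180, draw]
    -- iteration 3/3 --
    FD 15: (-99,-7) -> (-114,-7) [heading=180, draw]
    FD 8: (-114,-7) -> (-122,-7) [heading=180, draw]
  ]
]
Final: pos=(-122,-7), heading=180, 16 segment(s) drawn
Segments drawn: 16

Answer: 16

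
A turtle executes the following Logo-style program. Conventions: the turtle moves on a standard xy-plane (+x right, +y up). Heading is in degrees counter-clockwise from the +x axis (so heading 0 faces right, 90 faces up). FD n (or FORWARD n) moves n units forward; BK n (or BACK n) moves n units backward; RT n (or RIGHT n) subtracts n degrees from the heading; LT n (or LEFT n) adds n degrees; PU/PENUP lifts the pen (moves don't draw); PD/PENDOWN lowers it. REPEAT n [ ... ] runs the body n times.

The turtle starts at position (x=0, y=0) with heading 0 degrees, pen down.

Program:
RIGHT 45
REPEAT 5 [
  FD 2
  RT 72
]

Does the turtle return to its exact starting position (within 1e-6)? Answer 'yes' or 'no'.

Answer: yes

Derivation:
Executing turtle program step by step:
Start: pos=(0,0), heading=0, pen down
RT 45: heading 0 -> 315
REPEAT 5 [
  -- iteration 1/5 --
  FD 2: (0,0) -> (1.414,-1.414) [heading=315, draw]
  RT 72: heading 315 -> 243
  -- iteration 2/5 --
  FD 2: (1.414,-1.414) -> (0.506,-3.196) [heading=243, draw]
  RT 72: heading 243 -> 171
  -- iteration 3/5 --
  FD 2: (0.506,-3.196) -> (-1.469,-2.883) [heading=171, draw]
  RT 72: heading 171 -> 99
  -- iteration 4/5 --
  FD 2: (-1.469,-2.883) -> (-1.782,-0.908) [heading=99, draw]
  RT 72: heading 99 -> 27
  -- iteration 5/5 --
  FD 2: (-1.782,-0.908) -> (0,0) [heading=27, draw]
  RT 72: heading 27 -> 315
]
Final: pos=(0,0), heading=315, 5 segment(s) drawn

Start position: (0, 0)
Final position: (0, 0)
Distance = 0; < 1e-6 -> CLOSED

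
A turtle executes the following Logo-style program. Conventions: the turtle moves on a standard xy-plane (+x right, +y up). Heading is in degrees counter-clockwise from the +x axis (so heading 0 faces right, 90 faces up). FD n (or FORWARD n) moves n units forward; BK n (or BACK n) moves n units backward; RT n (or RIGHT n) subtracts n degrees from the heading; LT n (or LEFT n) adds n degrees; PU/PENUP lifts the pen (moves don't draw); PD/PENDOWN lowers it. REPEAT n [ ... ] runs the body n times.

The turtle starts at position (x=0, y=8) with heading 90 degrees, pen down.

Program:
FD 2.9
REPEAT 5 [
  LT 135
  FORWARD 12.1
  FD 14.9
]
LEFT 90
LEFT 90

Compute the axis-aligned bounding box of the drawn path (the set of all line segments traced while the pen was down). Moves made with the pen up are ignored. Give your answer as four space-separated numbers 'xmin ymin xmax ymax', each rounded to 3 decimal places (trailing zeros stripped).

Executing turtle program step by step:
Start: pos=(0,8), heading=90, pen down
FD 2.9: (0,8) -> (0,10.9) [heading=90, draw]
REPEAT 5 [
  -- iteration 1/5 --
  LT 135: heading 90 -> 225
  FD 12.1: (0,10.9) -> (-8.556,2.344) [heading=225, draw]
  FD 14.9: (-8.556,2.344) -> (-19.092,-8.192) [heading=225, draw]
  -- iteration 2/5 --
  LT 135: heading 225 -> 0
  FD 12.1: (-19.092,-8.192) -> (-6.992,-8.192) [heading=0, draw]
  FD 14.9: (-6.992,-8.192) -> (7.908,-8.192) [heading=0, draw]
  -- iteration 3/5 --
  LT 135: heading 0 -> 135
  FD 12.1: (7.908,-8.192) -> (-0.648,0.364) [heading=135, draw]
  FD 14.9: (-0.648,0.364) -> (-11.184,10.9) [heading=135, draw]
  -- iteration 4/5 --
  LT 135: heading 135 -> 270
  FD 12.1: (-11.184,10.9) -> (-11.184,-1.2) [heading=270, draw]
  FD 14.9: (-11.184,-1.2) -> (-11.184,-16.1) [heading=270, draw]
  -- iteration 5/5 --
  LT 135: heading 270 -> 45
  FD 12.1: (-11.184,-16.1) -> (-2.628,-7.544) [heading=45, draw]
  FD 14.9: (-2.628,-7.544) -> (7.908,2.992) [heading=45, draw]
]
LT 90: heading 45 -> 135
LT 90: heading 135 -> 225
Final: pos=(7.908,2.992), heading=225, 11 segment(s) drawn

Segment endpoints: x in {-19.092, -11.184, -11.184, -11.184, -8.556, -6.992, -2.628, -0.648, 0, 0, 7.908, 7.908}, y in {-16.1, -8.192, -8.192, -8.192, -7.544, -1.2, 0.364, 2.344, 2.992, 8, 10.9, 10.9}
xmin=-19.092, ymin=-16.1, xmax=7.908, ymax=10.9

Answer: -19.092 -16.1 7.908 10.9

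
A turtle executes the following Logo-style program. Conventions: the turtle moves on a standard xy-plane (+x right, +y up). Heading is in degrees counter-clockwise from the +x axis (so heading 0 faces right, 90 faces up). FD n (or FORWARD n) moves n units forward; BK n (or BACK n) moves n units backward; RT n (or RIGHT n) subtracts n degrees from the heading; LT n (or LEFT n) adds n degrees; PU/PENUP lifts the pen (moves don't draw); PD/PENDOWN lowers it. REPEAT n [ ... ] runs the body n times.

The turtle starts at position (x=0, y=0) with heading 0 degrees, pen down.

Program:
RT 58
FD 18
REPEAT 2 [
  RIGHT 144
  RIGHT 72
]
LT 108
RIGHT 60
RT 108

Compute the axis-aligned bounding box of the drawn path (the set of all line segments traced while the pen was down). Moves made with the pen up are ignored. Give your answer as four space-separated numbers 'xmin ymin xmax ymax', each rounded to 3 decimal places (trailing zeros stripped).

Executing turtle program step by step:
Start: pos=(0,0), heading=0, pen down
RT 58: heading 0 -> 302
FD 18: (0,0) -> (9.539,-15.265) [heading=302, draw]
REPEAT 2 [
  -- iteration 1/2 --
  RT 144: heading 302 -> 158
  RT 72: heading 158 -> 86
  -- iteration 2/2 --
  RT 144: heading 86 -> 302
  RT 72: heading 302 -> 230
]
LT 108: heading 230 -> 338
RT 60: heading 338 -> 278
RT 108: heading 278 -> 170
Final: pos=(9.539,-15.265), heading=170, 1 segment(s) drawn

Segment endpoints: x in {0, 9.539}, y in {-15.265, 0}
xmin=0, ymin=-15.265, xmax=9.539, ymax=0

Answer: 0 -15.265 9.539 0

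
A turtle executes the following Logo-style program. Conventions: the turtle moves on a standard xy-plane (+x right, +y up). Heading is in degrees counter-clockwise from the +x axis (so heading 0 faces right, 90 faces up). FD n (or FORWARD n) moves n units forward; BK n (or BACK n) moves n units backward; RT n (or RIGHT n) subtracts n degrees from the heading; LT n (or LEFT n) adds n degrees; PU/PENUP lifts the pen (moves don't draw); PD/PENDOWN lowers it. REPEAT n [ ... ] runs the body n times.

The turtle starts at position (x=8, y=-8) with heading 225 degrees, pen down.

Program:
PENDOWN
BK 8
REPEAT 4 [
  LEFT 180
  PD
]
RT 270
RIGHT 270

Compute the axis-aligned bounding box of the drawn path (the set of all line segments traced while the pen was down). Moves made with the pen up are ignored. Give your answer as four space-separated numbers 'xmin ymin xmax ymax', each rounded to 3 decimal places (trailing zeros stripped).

Answer: 8 -8 13.657 -2.343

Derivation:
Executing turtle program step by step:
Start: pos=(8,-8), heading=225, pen down
PD: pen down
BK 8: (8,-8) -> (13.657,-2.343) [heading=225, draw]
REPEAT 4 [
  -- iteration 1/4 --
  LT 180: heading 225 -> 45
  PD: pen down
  -- iteration 2/4 --
  LT 180: heading 45 -> 225
  PD: pen down
  -- iteration 3/4 --
  LT 180: heading 225 -> 45
  PD: pen down
  -- iteration 4/4 --
  LT 180: heading 45 -> 225
  PD: pen down
]
RT 270: heading 225 -> 315
RT 270: heading 315 -> 45
Final: pos=(13.657,-2.343), heading=45, 1 segment(s) drawn

Segment endpoints: x in {8, 13.657}, y in {-8, -2.343}
xmin=8, ymin=-8, xmax=13.657, ymax=-2.343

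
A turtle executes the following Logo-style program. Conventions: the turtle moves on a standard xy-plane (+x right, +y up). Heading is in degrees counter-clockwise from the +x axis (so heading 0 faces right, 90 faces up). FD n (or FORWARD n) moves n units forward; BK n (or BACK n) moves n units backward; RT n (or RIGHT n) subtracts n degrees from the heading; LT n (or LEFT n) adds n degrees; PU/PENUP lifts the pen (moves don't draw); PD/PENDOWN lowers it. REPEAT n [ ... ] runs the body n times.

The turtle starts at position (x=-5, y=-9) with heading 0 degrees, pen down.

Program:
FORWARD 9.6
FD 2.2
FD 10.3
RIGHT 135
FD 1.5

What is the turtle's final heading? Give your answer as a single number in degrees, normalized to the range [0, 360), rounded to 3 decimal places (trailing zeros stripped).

Answer: 225

Derivation:
Executing turtle program step by step:
Start: pos=(-5,-9), heading=0, pen down
FD 9.6: (-5,-9) -> (4.6,-9) [heading=0, draw]
FD 2.2: (4.6,-9) -> (6.8,-9) [heading=0, draw]
FD 10.3: (6.8,-9) -> (17.1,-9) [heading=0, draw]
RT 135: heading 0 -> 225
FD 1.5: (17.1,-9) -> (16.039,-10.061) [heading=225, draw]
Final: pos=(16.039,-10.061), heading=225, 4 segment(s) drawn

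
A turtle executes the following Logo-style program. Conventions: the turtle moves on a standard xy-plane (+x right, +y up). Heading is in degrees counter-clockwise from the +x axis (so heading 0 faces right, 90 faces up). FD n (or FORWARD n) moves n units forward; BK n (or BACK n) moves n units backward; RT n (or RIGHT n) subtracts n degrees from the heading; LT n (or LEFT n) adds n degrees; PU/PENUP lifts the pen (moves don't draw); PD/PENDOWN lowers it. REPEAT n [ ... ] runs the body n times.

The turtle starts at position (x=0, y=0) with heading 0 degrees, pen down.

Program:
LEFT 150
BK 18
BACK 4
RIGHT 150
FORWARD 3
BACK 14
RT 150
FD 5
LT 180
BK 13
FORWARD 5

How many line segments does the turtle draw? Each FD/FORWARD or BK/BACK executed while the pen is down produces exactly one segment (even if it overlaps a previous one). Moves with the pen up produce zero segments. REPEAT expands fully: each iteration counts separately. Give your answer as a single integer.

Executing turtle program step by step:
Start: pos=(0,0), heading=0, pen down
LT 150: heading 0 -> 150
BK 18: (0,0) -> (15.588,-9) [heading=150, draw]
BK 4: (15.588,-9) -> (19.053,-11) [heading=150, draw]
RT 150: heading 150 -> 0
FD 3: (19.053,-11) -> (22.053,-11) [heading=0, draw]
BK 14: (22.053,-11) -> (8.053,-11) [heading=0, draw]
RT 150: heading 0 -> 210
FD 5: (8.053,-11) -> (3.722,-13.5) [heading=210, draw]
LT 180: heading 210 -> 30
BK 13: (3.722,-13.5) -> (-7.536,-20) [heading=30, draw]
FD 5: (-7.536,-20) -> (-3.206,-17.5) [heading=30, draw]
Final: pos=(-3.206,-17.5), heading=30, 7 segment(s) drawn
Segments drawn: 7

Answer: 7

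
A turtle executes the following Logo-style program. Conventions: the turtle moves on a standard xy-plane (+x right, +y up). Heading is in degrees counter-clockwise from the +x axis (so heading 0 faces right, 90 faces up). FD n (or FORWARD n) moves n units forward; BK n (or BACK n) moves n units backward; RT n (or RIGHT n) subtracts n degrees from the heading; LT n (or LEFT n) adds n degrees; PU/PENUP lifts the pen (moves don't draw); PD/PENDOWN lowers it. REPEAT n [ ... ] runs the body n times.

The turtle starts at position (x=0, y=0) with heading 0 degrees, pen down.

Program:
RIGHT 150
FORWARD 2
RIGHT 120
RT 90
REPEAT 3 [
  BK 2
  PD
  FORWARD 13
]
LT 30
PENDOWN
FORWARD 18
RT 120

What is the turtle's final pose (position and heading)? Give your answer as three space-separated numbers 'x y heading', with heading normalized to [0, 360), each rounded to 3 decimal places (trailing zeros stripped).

Answer: 46.856 8 270

Derivation:
Executing turtle program step by step:
Start: pos=(0,0), heading=0, pen down
RT 150: heading 0 -> 210
FD 2: (0,0) -> (-1.732,-1) [heading=210, draw]
RT 120: heading 210 -> 90
RT 90: heading 90 -> 0
REPEAT 3 [
  -- iteration 1/3 --
  BK 2: (-1.732,-1) -> (-3.732,-1) [heading=0, draw]
  PD: pen down
  FD 13: (-3.732,-1) -> (9.268,-1) [heading=0, draw]
  -- iteration 2/3 --
  BK 2: (9.268,-1) -> (7.268,-1) [heading=0, draw]
  PD: pen down
  FD 13: (7.268,-1) -> (20.268,-1) [heading=0, draw]
  -- iteration 3/3 --
  BK 2: (20.268,-1) -> (18.268,-1) [heading=0, draw]
  PD: pen down
  FD 13: (18.268,-1) -> (31.268,-1) [heading=0, draw]
]
LT 30: heading 0 -> 30
PD: pen down
FD 18: (31.268,-1) -> (46.856,8) [heading=30, draw]
RT 120: heading 30 -> 270
Final: pos=(46.856,8), heading=270, 8 segment(s) drawn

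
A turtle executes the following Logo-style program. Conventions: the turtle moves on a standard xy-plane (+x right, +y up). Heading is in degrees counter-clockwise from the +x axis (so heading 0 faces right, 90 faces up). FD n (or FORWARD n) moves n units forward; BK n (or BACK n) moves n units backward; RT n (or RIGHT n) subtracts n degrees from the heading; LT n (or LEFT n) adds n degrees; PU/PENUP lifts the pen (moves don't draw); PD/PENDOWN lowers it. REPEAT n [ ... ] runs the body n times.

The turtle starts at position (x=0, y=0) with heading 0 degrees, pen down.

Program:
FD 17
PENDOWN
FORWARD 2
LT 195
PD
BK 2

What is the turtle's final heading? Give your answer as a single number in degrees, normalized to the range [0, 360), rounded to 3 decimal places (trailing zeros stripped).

Answer: 195

Derivation:
Executing turtle program step by step:
Start: pos=(0,0), heading=0, pen down
FD 17: (0,0) -> (17,0) [heading=0, draw]
PD: pen down
FD 2: (17,0) -> (19,0) [heading=0, draw]
LT 195: heading 0 -> 195
PD: pen down
BK 2: (19,0) -> (20.932,0.518) [heading=195, draw]
Final: pos=(20.932,0.518), heading=195, 3 segment(s) drawn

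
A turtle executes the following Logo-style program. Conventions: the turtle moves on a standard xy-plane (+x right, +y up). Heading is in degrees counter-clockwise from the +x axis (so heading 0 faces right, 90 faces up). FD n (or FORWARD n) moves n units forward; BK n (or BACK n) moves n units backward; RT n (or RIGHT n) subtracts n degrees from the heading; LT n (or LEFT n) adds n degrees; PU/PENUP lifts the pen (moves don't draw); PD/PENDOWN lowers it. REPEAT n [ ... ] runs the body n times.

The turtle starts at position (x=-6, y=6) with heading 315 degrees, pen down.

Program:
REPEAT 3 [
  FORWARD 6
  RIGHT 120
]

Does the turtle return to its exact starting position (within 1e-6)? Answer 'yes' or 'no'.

Executing turtle program step by step:
Start: pos=(-6,6), heading=315, pen down
REPEAT 3 [
  -- iteration 1/3 --
  FD 6: (-6,6) -> (-1.757,1.757) [heading=315, draw]
  RT 120: heading 315 -> 195
  -- iteration 2/3 --
  FD 6: (-1.757,1.757) -> (-7.553,0.204) [heading=195, draw]
  RT 120: heading 195 -> 75
  -- iteration 3/3 --
  FD 6: (-7.553,0.204) -> (-6,6) [heading=75, draw]
  RT 120: heading 75 -> 315
]
Final: pos=(-6,6), heading=315, 3 segment(s) drawn

Start position: (-6, 6)
Final position: (-6, 6)
Distance = 0; < 1e-6 -> CLOSED

Answer: yes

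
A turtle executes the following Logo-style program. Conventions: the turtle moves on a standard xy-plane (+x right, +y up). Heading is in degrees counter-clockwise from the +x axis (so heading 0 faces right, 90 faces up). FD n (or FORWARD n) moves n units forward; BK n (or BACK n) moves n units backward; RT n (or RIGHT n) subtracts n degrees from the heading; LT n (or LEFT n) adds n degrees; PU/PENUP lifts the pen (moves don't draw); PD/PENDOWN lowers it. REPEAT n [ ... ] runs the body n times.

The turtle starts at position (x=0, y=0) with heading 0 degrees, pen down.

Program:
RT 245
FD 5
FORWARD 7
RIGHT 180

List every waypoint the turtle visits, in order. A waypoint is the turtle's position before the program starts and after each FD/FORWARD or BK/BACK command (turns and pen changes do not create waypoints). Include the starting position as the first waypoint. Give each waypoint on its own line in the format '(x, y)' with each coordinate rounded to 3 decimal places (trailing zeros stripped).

Answer: (0, 0)
(-2.113, 4.532)
(-5.071, 10.876)

Derivation:
Executing turtle program step by step:
Start: pos=(0,0), heading=0, pen down
RT 245: heading 0 -> 115
FD 5: (0,0) -> (-2.113,4.532) [heading=115, draw]
FD 7: (-2.113,4.532) -> (-5.071,10.876) [heading=115, draw]
RT 180: heading 115 -> 295
Final: pos=(-5.071,10.876), heading=295, 2 segment(s) drawn
Waypoints (3 total):
(0, 0)
(-2.113, 4.532)
(-5.071, 10.876)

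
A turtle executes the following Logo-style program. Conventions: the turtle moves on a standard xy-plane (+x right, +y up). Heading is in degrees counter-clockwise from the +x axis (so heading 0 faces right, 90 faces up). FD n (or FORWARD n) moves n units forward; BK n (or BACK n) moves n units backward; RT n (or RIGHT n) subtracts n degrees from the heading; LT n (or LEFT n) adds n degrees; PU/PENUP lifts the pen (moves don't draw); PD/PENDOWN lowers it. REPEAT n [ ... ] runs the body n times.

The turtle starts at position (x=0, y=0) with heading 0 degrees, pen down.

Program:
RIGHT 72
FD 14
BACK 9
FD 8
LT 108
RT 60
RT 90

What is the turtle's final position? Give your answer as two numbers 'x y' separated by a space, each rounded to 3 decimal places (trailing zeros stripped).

Answer: 4.017 -12.364

Derivation:
Executing turtle program step by step:
Start: pos=(0,0), heading=0, pen down
RT 72: heading 0 -> 288
FD 14: (0,0) -> (4.326,-13.315) [heading=288, draw]
BK 9: (4.326,-13.315) -> (1.545,-4.755) [heading=288, draw]
FD 8: (1.545,-4.755) -> (4.017,-12.364) [heading=288, draw]
LT 108: heading 288 -> 36
RT 60: heading 36 -> 336
RT 90: heading 336 -> 246
Final: pos=(4.017,-12.364), heading=246, 3 segment(s) drawn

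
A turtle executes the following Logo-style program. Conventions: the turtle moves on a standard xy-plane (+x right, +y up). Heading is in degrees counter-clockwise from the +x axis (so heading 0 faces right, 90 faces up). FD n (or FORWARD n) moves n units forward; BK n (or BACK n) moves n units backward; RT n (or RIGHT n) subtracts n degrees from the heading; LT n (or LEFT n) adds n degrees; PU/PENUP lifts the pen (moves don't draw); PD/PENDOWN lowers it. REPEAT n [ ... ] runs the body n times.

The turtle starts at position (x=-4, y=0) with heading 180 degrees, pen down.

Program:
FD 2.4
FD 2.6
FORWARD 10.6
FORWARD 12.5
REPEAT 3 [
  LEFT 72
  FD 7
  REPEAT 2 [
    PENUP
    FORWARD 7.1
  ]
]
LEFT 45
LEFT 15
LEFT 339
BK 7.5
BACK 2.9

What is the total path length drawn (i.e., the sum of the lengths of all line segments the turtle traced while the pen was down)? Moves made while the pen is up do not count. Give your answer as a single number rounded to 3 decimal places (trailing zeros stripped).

Answer: 35.1

Derivation:
Executing turtle program step by step:
Start: pos=(-4,0), heading=180, pen down
FD 2.4: (-4,0) -> (-6.4,0) [heading=180, draw]
FD 2.6: (-6.4,0) -> (-9,0) [heading=180, draw]
FD 10.6: (-9,0) -> (-19.6,0) [heading=180, draw]
FD 12.5: (-19.6,0) -> (-32.1,0) [heading=180, draw]
REPEAT 3 [
  -- iteration 1/3 --
  LT 72: heading 180 -> 252
  FD 7: (-32.1,0) -> (-34.263,-6.657) [heading=252, draw]
  REPEAT 2 [
    -- iteration 1/2 --
    PU: pen up
    FD 7.1: (-34.263,-6.657) -> (-36.457,-13.41) [heading=252, move]
    -- iteration 2/2 --
    PU: pen up
    FD 7.1: (-36.457,-13.41) -> (-38.651,-20.162) [heading=252, move]
  ]
  -- iteration 2/3 --
  LT 72: heading 252 -> 324
  FD 7: (-38.651,-20.162) -> (-32.988,-24.277) [heading=324, move]
  REPEAT 2 [
    -- iteration 1/2 --
    PU: pen up
    FD 7.1: (-32.988,-24.277) -> (-27.244,-28.45) [heading=324, move]
    -- iteration 2/2 --
    PU: pen up
    FD 7.1: (-27.244,-28.45) -> (-21.5,-32.623) [heading=324, move]
  ]
  -- iteration 3/3 --
  LT 72: heading 324 -> 36
  FD 7: (-21.5,-32.623) -> (-15.837,-28.509) [heading=36, move]
  REPEAT 2 [
    -- iteration 1/2 --
    PU: pen up
    FD 7.1: (-15.837,-28.509) -> (-10.093,-24.336) [heading=36, move]
    -- iteration 2/2 --
    PU: pen up
    FD 7.1: (-10.093,-24.336) -> (-4.349,-20.162) [heading=36, move]
  ]
]
LT 45: heading 36 -> 81
LT 15: heading 81 -> 96
LT 339: heading 96 -> 75
BK 7.5: (-4.349,-20.162) -> (-6.29,-27.407) [heading=75, move]
BK 2.9: (-6.29,-27.407) -> (-7.041,-30.208) [heading=75, move]
Final: pos=(-7.041,-30.208), heading=75, 5 segment(s) drawn

Segment lengths:
  seg 1: (-4,0) -> (-6.4,0), length = 2.4
  seg 2: (-6.4,0) -> (-9,0), length = 2.6
  seg 3: (-9,0) -> (-19.6,0), length = 10.6
  seg 4: (-19.6,0) -> (-32.1,0), length = 12.5
  seg 5: (-32.1,0) -> (-34.263,-6.657), length = 7
Total = 35.1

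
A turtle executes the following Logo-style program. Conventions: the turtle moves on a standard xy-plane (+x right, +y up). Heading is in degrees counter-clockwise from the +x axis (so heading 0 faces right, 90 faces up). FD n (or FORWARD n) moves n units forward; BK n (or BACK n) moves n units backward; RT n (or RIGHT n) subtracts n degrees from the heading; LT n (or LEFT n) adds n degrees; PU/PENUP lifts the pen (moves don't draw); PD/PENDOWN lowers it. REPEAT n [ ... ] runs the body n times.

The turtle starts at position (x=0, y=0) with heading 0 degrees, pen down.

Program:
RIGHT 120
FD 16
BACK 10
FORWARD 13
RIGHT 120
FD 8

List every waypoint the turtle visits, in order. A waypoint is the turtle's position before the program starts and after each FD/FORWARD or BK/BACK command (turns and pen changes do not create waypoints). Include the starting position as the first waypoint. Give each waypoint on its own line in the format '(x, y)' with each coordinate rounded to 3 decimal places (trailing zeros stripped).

Answer: (0, 0)
(-8, -13.856)
(-3, -5.196)
(-9.5, -16.454)
(-13.5, -9.526)

Derivation:
Executing turtle program step by step:
Start: pos=(0,0), heading=0, pen down
RT 120: heading 0 -> 240
FD 16: (0,0) -> (-8,-13.856) [heading=240, draw]
BK 10: (-8,-13.856) -> (-3,-5.196) [heading=240, draw]
FD 13: (-3,-5.196) -> (-9.5,-16.454) [heading=240, draw]
RT 120: heading 240 -> 120
FD 8: (-9.5,-16.454) -> (-13.5,-9.526) [heading=120, draw]
Final: pos=(-13.5,-9.526), heading=120, 4 segment(s) drawn
Waypoints (5 total):
(0, 0)
(-8, -13.856)
(-3, -5.196)
(-9.5, -16.454)
(-13.5, -9.526)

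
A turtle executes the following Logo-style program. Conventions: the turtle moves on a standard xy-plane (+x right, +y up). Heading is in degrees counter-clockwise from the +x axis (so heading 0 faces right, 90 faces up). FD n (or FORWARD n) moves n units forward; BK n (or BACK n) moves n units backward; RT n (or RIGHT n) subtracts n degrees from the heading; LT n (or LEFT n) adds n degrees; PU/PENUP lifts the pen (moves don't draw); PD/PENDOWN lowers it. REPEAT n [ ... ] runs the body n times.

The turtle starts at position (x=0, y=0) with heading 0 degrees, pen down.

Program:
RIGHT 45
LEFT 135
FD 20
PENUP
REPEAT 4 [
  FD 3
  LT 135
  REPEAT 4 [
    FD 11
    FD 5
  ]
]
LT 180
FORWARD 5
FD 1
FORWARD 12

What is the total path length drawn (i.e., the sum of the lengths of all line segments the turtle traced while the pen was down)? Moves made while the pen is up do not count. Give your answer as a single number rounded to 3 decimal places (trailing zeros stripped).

Executing turtle program step by step:
Start: pos=(0,0), heading=0, pen down
RT 45: heading 0 -> 315
LT 135: heading 315 -> 90
FD 20: (0,0) -> (0,20) [heading=90, draw]
PU: pen up
REPEAT 4 [
  -- iteration 1/4 --
  FD 3: (0,20) -> (0,23) [heading=90, move]
  LT 135: heading 90 -> 225
  REPEAT 4 [
    -- iteration 1/4 --
    FD 11: (0,23) -> (-7.778,15.222) [heading=225, move]
    FD 5: (-7.778,15.222) -> (-11.314,11.686) [heading=225, move]
    -- iteration 2/4 --
    FD 11: (-11.314,11.686) -> (-19.092,3.908) [heading=225, move]
    FD 5: (-19.092,3.908) -> (-22.627,0.373) [heading=225, move]
    -- iteration 3/4 --
    FD 11: (-22.627,0.373) -> (-30.406,-7.406) [heading=225, move]
    FD 5: (-30.406,-7.406) -> (-33.941,-10.941) [heading=225, move]
    -- iteration 4/4 --
    FD 11: (-33.941,-10.941) -> (-41.719,-18.719) [heading=225, move]
    FD 5: (-41.719,-18.719) -> (-45.255,-22.255) [heading=225, move]
  ]
  -- iteration 2/4 --
  FD 3: (-45.255,-22.255) -> (-47.376,-24.376) [heading=225, move]
  LT 135: heading 225 -> 0
  REPEAT 4 [
    -- iteration 1/4 --
    FD 11: (-47.376,-24.376) -> (-36.376,-24.376) [heading=0, move]
    FD 5: (-36.376,-24.376) -> (-31.376,-24.376) [heading=0, move]
    -- iteration 2/4 --
    FD 11: (-31.376,-24.376) -> (-20.376,-24.376) [heading=0, move]
    FD 5: (-20.376,-24.376) -> (-15.376,-24.376) [heading=0, move]
    -- iteration 3/4 --
    FD 11: (-15.376,-24.376) -> (-4.376,-24.376) [heading=0, move]
    FD 5: (-4.376,-24.376) -> (0.624,-24.376) [heading=0, move]
    -- iteration 4/4 --
    FD 11: (0.624,-24.376) -> (11.624,-24.376) [heading=0, move]
    FD 5: (11.624,-24.376) -> (16.624,-24.376) [heading=0, move]
  ]
  -- iteration 3/4 --
  FD 3: (16.624,-24.376) -> (19.624,-24.376) [heading=0, move]
  LT 135: heading 0 -> 135
  REPEAT 4 [
    -- iteration 1/4 --
    FD 11: (19.624,-24.376) -> (11.846,-16.598) [heading=135, move]
    FD 5: (11.846,-16.598) -> (8.31,-13.062) [heading=135, move]
    -- iteration 2/4 --
    FD 11: (8.31,-13.062) -> (0.532,-5.284) [heading=135, move]
    FD 5: (0.532,-5.284) -> (-3.004,-1.749) [heading=135, move]
    -- iteration 3/4 --
    FD 11: (-3.004,-1.749) -> (-10.782,6.029) [heading=135, move]
    FD 5: (-10.782,6.029) -> (-14.317,9.565) [heading=135, move]
    -- iteration 4/4 --
    FD 11: (-14.317,9.565) -> (-22.095,17.343) [heading=135, move]
    FD 5: (-22.095,17.343) -> (-25.631,20.879) [heading=135, move]
  ]
  -- iteration 4/4 --
  FD 3: (-25.631,20.879) -> (-27.752,23) [heading=135, move]
  LT 135: heading 135 -> 270
  REPEAT 4 [
    -- iteration 1/4 --
    FD 11: (-27.752,23) -> (-27.752,12) [heading=270, move]
    FD 5: (-27.752,12) -> (-27.752,7) [heading=270, move]
    -- iteration 2/4 --
    FD 11: (-27.752,7) -> (-27.752,-4) [heading=270, move]
    FD 5: (-27.752,-4) -> (-27.752,-9) [heading=270, move]
    -- iteration 3/4 --
    FD 11: (-27.752,-9) -> (-27.752,-20) [heading=270, move]
    FD 5: (-27.752,-20) -> (-27.752,-25) [heading=270, move]
    -- iteration 4/4 --
    FD 11: (-27.752,-25) -> (-27.752,-36) [heading=270, move]
    FD 5: (-27.752,-36) -> (-27.752,-41) [heading=270, move]
  ]
]
LT 180: heading 270 -> 90
FD 5: (-27.752,-41) -> (-27.752,-36) [heading=90, move]
FD 1: (-27.752,-36) -> (-27.752,-35) [heading=90, move]
FD 12: (-27.752,-35) -> (-27.752,-23) [heading=90, move]
Final: pos=(-27.752,-23), heading=90, 1 segment(s) drawn

Segment lengths:
  seg 1: (0,0) -> (0,20), length = 20
Total = 20

Answer: 20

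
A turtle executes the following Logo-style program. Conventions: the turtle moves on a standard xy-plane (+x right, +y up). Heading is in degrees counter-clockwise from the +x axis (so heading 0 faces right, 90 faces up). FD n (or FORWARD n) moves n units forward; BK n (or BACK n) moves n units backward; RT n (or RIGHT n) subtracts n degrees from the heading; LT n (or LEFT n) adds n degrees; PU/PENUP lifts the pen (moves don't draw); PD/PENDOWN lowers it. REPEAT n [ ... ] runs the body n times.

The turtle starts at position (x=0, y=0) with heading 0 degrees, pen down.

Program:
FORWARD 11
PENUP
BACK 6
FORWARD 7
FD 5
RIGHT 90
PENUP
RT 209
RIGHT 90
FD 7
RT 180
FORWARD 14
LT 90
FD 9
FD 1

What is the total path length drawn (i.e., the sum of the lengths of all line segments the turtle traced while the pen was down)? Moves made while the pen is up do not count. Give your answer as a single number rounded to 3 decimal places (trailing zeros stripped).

Answer: 11

Derivation:
Executing turtle program step by step:
Start: pos=(0,0), heading=0, pen down
FD 11: (0,0) -> (11,0) [heading=0, draw]
PU: pen up
BK 6: (11,0) -> (5,0) [heading=0, move]
FD 7: (5,0) -> (12,0) [heading=0, move]
FD 5: (12,0) -> (17,0) [heading=0, move]
RT 90: heading 0 -> 270
PU: pen up
RT 209: heading 270 -> 61
RT 90: heading 61 -> 331
FD 7: (17,0) -> (23.122,-3.394) [heading=331, move]
RT 180: heading 331 -> 151
FD 14: (23.122,-3.394) -> (10.878,3.394) [heading=151, move]
LT 90: heading 151 -> 241
FD 9: (10.878,3.394) -> (6.514,-4.478) [heading=241, move]
FD 1: (6.514,-4.478) -> (6.03,-5.353) [heading=241, move]
Final: pos=(6.03,-5.353), heading=241, 1 segment(s) drawn

Segment lengths:
  seg 1: (0,0) -> (11,0), length = 11
Total = 11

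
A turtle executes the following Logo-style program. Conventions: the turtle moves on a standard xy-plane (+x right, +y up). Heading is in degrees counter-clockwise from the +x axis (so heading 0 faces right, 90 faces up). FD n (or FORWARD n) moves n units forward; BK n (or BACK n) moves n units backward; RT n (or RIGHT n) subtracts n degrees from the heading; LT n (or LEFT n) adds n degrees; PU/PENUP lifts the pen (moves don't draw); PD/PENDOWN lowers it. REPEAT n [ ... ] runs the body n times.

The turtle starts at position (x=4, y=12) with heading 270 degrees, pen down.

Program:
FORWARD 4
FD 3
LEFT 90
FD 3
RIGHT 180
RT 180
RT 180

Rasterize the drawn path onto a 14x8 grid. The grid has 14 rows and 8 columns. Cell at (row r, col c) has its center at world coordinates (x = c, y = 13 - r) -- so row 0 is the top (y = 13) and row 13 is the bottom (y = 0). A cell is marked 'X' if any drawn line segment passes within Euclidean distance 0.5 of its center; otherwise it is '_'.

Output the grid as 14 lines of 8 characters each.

Answer: ________
____X___
____X___
____X___
____X___
____X___
____X___
____X___
____XXXX
________
________
________
________
________

Derivation:
Segment 0: (4,12) -> (4,8)
Segment 1: (4,8) -> (4,5)
Segment 2: (4,5) -> (7,5)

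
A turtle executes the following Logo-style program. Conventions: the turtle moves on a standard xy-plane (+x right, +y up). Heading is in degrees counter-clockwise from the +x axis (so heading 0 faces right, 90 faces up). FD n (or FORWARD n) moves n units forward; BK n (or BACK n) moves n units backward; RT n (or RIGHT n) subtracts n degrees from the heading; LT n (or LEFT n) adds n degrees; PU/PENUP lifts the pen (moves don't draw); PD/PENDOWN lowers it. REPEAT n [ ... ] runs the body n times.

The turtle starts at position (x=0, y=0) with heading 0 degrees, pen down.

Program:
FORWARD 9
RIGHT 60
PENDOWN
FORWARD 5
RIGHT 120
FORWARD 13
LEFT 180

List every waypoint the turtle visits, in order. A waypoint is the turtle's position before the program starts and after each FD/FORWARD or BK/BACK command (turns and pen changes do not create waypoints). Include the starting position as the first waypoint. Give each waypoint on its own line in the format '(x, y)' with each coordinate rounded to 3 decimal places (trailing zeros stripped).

Answer: (0, 0)
(9, 0)
(11.5, -4.33)
(-1.5, -4.33)

Derivation:
Executing turtle program step by step:
Start: pos=(0,0), heading=0, pen down
FD 9: (0,0) -> (9,0) [heading=0, draw]
RT 60: heading 0 -> 300
PD: pen down
FD 5: (9,0) -> (11.5,-4.33) [heading=300, draw]
RT 120: heading 300 -> 180
FD 13: (11.5,-4.33) -> (-1.5,-4.33) [heading=180, draw]
LT 180: heading 180 -> 0
Final: pos=(-1.5,-4.33), heading=0, 3 segment(s) drawn
Waypoints (4 total):
(0, 0)
(9, 0)
(11.5, -4.33)
(-1.5, -4.33)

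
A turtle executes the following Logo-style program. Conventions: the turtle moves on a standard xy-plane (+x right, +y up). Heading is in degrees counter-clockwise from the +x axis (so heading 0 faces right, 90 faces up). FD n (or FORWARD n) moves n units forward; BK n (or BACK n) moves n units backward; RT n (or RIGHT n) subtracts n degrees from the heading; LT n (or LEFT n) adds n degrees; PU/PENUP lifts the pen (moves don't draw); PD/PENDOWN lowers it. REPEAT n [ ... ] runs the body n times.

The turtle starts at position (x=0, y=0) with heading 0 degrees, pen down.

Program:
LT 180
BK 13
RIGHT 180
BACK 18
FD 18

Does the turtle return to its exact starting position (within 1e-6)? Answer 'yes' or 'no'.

Answer: no

Derivation:
Executing turtle program step by step:
Start: pos=(0,0), heading=0, pen down
LT 180: heading 0 -> 180
BK 13: (0,0) -> (13,0) [heading=180, draw]
RT 180: heading 180 -> 0
BK 18: (13,0) -> (-5,0) [heading=0, draw]
FD 18: (-5,0) -> (13,0) [heading=0, draw]
Final: pos=(13,0), heading=0, 3 segment(s) drawn

Start position: (0, 0)
Final position: (13, 0)
Distance = 13; >= 1e-6 -> NOT closed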